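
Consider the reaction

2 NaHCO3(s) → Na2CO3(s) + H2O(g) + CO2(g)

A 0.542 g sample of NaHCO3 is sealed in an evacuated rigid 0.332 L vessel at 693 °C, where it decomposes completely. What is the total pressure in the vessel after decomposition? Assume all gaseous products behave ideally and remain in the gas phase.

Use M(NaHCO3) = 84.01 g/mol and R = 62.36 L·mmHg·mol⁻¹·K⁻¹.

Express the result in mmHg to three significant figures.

n(NaHCO3) = 0.542 / 84.01 = 0.006452 mol
n(gas produced) = (2/2) × 0.006452 = 0.006452 mol
P = nRT/V = 0.006452 × 62.36 × 966.15 / 0.332 = 1171 mmHg

1170 mmHg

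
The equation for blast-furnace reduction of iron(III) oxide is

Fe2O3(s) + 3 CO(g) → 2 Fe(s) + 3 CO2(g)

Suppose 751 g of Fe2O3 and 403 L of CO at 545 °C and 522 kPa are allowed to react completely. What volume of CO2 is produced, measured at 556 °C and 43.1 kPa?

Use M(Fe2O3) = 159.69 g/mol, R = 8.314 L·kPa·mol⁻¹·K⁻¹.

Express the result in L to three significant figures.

n(Fe2O3) = 751 / 159.69 = 4.703 mol
n(CO) = PV/RT = (522 × 403) / (8.314 × 818.15) = 30.93 mol
For 4.703 mol Fe2O3, stoichiometry requires (3/1) × 4.703 = 14.11 mol CO; 30.93 mol is available, so Fe2O3 is limiting.
n(CO2) = (3/1) × 4.703 = 14.11 mol
V(CO2) = nRT/P = 14.11 × 8.314 × 829.15 / 43.1 = 2257 L

2260 L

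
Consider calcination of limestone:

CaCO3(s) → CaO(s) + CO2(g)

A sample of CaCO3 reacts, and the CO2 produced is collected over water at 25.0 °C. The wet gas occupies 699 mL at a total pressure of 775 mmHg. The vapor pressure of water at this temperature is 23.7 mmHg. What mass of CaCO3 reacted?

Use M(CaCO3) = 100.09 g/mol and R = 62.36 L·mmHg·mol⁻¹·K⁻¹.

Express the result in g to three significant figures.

P(CO2) = 775 − 23.7 = 751.3 mmHg
n(CO2) = PV/RT = (751.3 × 0.6990) / (62.36 × 298.15) = 0.02825 mol
n(CaCO3) = (1/1) × 0.02825 = 0.02825 mol
m(CaCO3) = 0.02825 × 100.09 = 2.828 g

2.83 g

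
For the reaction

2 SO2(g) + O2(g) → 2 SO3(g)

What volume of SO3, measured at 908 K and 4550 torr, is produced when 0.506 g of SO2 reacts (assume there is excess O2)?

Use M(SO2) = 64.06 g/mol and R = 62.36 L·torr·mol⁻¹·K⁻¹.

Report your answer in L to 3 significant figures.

0.0983 L

n(SO2) = 0.5060 / 64.06 = 0.007899 mol
n(SO3) = (2/2) × 0.007899 = 0.007899 mol
V = nRT/P = 0.007899 × 62.36 × 908 / 4550 = 0.09830 L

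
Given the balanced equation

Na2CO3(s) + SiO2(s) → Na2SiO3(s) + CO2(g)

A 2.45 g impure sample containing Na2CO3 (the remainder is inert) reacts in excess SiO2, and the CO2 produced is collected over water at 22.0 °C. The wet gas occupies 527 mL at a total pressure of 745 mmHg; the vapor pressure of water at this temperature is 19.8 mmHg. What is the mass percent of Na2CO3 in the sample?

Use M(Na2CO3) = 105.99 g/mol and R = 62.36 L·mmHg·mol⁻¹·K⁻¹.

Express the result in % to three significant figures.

89.8 %

P(CO2) = 745 − 19.8 = 725.2 mmHg
n(CO2) = PV/RT = (725.2 × 0.5270) / (62.36 × 295.15) = 0.02076 mol
n(Na2CO3) = (1/1) × 0.02076 = 0.02076 mol
m(Na2CO3) = 0.02076 × 105.99 = 2.200 g
%Na2CO3 = 2.200 / 2.45 × 100 = 89.80%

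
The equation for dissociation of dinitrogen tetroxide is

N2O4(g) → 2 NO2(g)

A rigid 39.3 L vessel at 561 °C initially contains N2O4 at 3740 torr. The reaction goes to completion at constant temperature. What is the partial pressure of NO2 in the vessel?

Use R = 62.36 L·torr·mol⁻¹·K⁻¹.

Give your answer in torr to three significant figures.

7480 torr

n(N2O4)₀ = PV/RT = (3740 × 39.3) / (62.36 × 834.15) = 2.826 mol
n(NO2) = (2/1) × 2.826 = 5.652 mol
P(NO2) = nRT/V = 5.652 × 62.36 × 834.15 / 39.3 = 7481 torr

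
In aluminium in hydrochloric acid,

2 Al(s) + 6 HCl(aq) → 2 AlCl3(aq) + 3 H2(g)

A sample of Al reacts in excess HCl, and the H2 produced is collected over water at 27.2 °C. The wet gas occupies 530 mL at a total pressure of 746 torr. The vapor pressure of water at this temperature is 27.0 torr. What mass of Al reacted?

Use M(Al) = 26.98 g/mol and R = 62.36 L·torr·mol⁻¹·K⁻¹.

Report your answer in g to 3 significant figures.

P(H2) = 746 − 27.0 = 719.0 torr
n(H2) = PV/RT = (719.0 × 0.5300) / (62.36 × 300.35) = 0.02035 mol
n(Al) = (2/3) × 0.02035 = 0.01357 mol
m(Al) = 0.01357 × 26.98 = 0.3661 g

0.366 g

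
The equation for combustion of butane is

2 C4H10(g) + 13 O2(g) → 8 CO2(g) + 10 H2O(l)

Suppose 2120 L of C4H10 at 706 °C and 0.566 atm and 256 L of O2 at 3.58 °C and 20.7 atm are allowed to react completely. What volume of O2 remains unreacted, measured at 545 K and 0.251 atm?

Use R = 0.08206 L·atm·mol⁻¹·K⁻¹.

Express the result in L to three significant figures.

n(C4H10) = PV/RT = (0.566 × 2120) / (0.08206 × 979.15) = 14.93 mol
n(O2) = PV/RT = (20.7 × 256) / (0.08206 × 276.73) = 233.4 mol
For 14.93 mol C4H10, stoichiometry requires (13/2) × 14.93 = 97.05 mol O2; 233.4 mol is available, so C4H10 is limiting.
n(O2) consumed = (13/2) × 14.93 = 97.05 mol; remaining = 233.4 − 97.05 = 136.4 mol
V(O2) = nRT/P = 136.4 × 0.08206 × 545 / 0.251 = 24300 L

24300 L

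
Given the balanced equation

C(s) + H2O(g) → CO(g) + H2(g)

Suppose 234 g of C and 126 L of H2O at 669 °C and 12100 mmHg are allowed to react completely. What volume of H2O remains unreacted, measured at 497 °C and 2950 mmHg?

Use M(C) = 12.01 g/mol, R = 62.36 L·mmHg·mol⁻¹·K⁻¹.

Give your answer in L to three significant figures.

105 L

n(C) = 234 / 12.01 = 19.48 mol
n(H2O) = PV/RT = (12100 × 126) / (62.36 × 942.15) = 25.95 mol
For 19.48 mol C, stoichiometry requires (1/1) × 19.48 = 19.48 mol H2O; 25.95 mol is available, so C is limiting.
n(H2O) consumed = (1/1) × 19.48 = 19.48 mol; remaining = 25.95 − 19.48 = 6.470 mol
V(H2O) = nRT/P = 6.470 × 62.36 × 770.15 / 2950 = 105.3 L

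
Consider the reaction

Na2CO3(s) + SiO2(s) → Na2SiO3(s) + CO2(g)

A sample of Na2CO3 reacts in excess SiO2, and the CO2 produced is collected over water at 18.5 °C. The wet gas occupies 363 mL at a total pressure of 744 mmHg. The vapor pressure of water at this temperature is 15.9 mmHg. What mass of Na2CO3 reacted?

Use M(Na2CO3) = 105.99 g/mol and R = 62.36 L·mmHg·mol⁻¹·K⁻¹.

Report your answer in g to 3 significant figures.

1.54 g

P(CO2) = 744 − 15.9 = 728.1 mmHg
n(CO2) = PV/RT = (728.1 × 0.3630) / (62.36 × 291.65) = 0.01453 mol
n(Na2CO3) = (1/1) × 0.01453 = 0.01453 mol
m(Na2CO3) = 0.01453 × 105.99 = 1.540 g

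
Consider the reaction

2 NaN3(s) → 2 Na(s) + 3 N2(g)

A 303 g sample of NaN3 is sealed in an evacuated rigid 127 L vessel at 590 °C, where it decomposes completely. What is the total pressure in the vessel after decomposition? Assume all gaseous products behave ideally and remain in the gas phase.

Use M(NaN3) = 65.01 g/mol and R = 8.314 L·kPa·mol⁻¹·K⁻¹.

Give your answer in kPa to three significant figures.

395 kPa

n(NaN3) = 303 / 65.01 = 4.661 mol
n(gas produced) = (3/2) × 4.661 = 6.991 mol
P = nRT/V = 6.991 × 8.314 × 863.15 / 127 = 395.0 kPa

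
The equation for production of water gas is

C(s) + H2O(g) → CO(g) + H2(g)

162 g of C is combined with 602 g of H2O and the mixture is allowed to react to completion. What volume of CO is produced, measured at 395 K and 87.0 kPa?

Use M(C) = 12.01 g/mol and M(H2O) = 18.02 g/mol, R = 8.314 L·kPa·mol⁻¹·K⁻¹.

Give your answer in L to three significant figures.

n(C) = 162 / 12.01 = 13.49 mol
n(H2O) = 602 / 18.02 = 33.41 mol
For 13.49 mol C, stoichiometry requires (1/1) × 13.49 = 13.49 mol H2O; 33.41 mol is available, so C is limiting.
n(CO) = (1/1) × 13.49 = 13.49 mol
V(CO) = nRT/P = 13.49 × 8.314 × 395 / 87.0 = 509.2 L

509 L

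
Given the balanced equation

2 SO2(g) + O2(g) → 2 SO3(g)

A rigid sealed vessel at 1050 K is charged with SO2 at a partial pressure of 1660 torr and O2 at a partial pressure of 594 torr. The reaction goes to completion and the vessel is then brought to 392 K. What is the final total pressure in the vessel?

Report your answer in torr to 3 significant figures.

Because the vessel is rigid and T is held at 1050 K, work the stoichiometry in partial pressures (P_i = n_iRT/V).
P(O2) required for 1660 torr of SO2 = (1/2) × 1660 = 830.0 torr; available 594 torr, so O2 is limiting.
P(SO2) remaining = 1660 − (2/1) × 594 = 472.0 torr
P(gaseous products) = (2)/1 × 594 = 1188 torr
P_total at 1050 K = 472.0 + 1188 = 1660 torr
Scaling to 392 K: P = 1660 × 392/1050 = 619.7 torr

620 torr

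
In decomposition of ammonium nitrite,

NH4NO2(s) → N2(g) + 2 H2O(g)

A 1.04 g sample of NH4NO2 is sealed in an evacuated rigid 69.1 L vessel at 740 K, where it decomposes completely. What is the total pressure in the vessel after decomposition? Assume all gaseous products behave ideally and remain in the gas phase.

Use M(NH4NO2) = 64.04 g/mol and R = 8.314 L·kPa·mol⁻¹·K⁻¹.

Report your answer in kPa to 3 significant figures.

4.34 kPa

n(NH4NO2) = 1.04 / 64.04 = 0.01624 mol
n(gas produced) = (3/1) × 0.01624 = 0.04872 mol
P = nRT/V = 0.04872 × 8.314 × 740 / 69.1 = 4.338 kPa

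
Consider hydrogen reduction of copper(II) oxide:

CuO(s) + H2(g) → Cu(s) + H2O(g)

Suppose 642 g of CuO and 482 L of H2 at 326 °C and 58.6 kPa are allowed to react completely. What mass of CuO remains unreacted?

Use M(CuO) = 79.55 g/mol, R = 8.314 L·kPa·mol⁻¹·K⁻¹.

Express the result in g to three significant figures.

191 g

n(CuO) = 642 / 79.55 = 8.070 mol
n(H2) = PV/RT = (58.6 × 482) / (8.314 × 599.15) = 5.670 mol
For 8.070 mol CuO, stoichiometry requires (1/1) × 8.070 = 8.070 mol H2; 5.670 mol is available, so H2 is limiting.
n(CuO) consumed = (1/1) × 5.670 = 5.670 mol; remaining = 8.070 − 5.670 = 2.400 mol
m(CuO) = 2.400 × 79.55 = 190.9 g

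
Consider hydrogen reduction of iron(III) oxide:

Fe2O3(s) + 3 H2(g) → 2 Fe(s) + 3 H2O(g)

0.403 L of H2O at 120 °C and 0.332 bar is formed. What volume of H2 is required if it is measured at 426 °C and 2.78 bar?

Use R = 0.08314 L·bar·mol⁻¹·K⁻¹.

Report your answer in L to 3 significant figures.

n(H2O) = PV/RT = (0.332 × 0.403) / (0.08314 × 393.15) = 0.004093 mol
n(H2) = (3/3) × 0.004093 = 0.004093 mol
V = nRT/P = 0.004093 × 0.08314 × 699.15 / 2.78 = 0.08558 L

0.0856 L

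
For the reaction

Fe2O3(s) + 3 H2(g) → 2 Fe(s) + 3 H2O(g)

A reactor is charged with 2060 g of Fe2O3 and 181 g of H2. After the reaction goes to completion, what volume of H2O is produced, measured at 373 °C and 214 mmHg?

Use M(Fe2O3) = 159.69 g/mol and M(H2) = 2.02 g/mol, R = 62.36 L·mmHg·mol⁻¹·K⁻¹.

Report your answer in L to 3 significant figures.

7290 L

n(Fe2O3) = 2060 / 159.69 = 12.90 mol
n(H2) = 181 / 2.02 = 89.60 mol
For 12.90 mol Fe2O3, stoichiometry requires (3/1) × 12.90 = 38.70 mol H2; 89.60 mol is available, so Fe2O3 is limiting.
n(H2O) = (3/1) × 12.90 = 38.70 mol
V(H2O) = nRT/P = 38.70 × 62.36 × 646.15 / 214 = 7287 L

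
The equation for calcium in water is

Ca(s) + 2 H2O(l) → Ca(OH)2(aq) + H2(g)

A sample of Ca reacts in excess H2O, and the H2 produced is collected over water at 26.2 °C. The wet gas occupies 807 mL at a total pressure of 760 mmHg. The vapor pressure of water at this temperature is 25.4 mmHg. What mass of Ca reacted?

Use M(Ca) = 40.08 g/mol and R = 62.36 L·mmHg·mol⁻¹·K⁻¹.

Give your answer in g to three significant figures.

1.27 g

P(H2) = 760 − 25.4 = 734.6 mmHg
n(H2) = PV/RT = (734.6 × 0.8070) / (62.36 × 299.35) = 0.03176 mol
n(Ca) = (1/1) × 0.03176 = 0.03176 mol
m(Ca) = 0.03176 × 40.08 = 1.273 g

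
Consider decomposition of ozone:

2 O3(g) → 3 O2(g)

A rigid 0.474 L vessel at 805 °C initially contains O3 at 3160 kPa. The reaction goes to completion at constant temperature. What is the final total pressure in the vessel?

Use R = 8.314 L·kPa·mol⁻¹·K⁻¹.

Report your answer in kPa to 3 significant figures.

4740 kPa

At constant T and V, P ∝ n(gas): 2 mol gas → 3 mol gas.
P_final = (3/2) × 3160 = 4740 kPa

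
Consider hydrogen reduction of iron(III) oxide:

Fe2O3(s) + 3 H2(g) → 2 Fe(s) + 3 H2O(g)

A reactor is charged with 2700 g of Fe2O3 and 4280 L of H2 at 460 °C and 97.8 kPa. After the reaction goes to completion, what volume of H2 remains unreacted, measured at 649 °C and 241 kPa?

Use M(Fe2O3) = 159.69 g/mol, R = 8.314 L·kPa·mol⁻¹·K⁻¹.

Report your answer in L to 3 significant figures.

571 L

n(Fe2O3) = 2700 / 159.69 = 16.91 mol
n(H2) = PV/RT = (97.8 × 4280) / (8.314 × 733.15) = 68.67 mol
For 16.91 mol Fe2O3, stoichiometry requires (3/1) × 16.91 = 50.73 mol H2; 68.67 mol is available, so Fe2O3 is limiting.
n(H2) consumed = (3/1) × 16.91 = 50.73 mol; remaining = 68.67 − 50.73 = 17.94 mol
V(H2) = nRT/P = 17.94 × 8.314 × 922.15 / 241 = 570.7 L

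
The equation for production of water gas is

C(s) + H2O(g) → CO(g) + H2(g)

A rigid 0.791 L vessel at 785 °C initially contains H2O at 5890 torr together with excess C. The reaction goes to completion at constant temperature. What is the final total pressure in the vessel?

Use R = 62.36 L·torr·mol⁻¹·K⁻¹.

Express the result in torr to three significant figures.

11800 torr

Since T and V are fixed, P_final/P_initial = n_final/n_initial = 2/1.
P_final = (2/1) × 5890 = 11780 torr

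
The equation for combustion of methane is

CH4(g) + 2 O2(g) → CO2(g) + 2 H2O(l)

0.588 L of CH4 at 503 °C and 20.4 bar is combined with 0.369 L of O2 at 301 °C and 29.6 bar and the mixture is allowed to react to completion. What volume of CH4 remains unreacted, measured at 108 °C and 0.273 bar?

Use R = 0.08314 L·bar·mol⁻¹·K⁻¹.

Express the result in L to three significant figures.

n(CH4) = PV/RT = (20.4 × 0.588) / (0.08314 × 776.15) = 0.1859 mol
n(O2) = PV/RT = (29.6 × 0.369) / (0.08314 × 574.15) = 0.2288 mol
For 0.1859 mol CH4, stoichiometry requires (2/1) × 0.1859 = 0.3718 mol O2; 0.2288 mol is available, so O2 is limiting.
n(CH4) consumed = (1/2) × 0.2288 = 0.1144 mol; remaining = 0.1859 − 0.1144 = 0.07150 mol
V(CH4) = nRT/P = 0.07150 × 0.08314 × 381.15 / 0.273 = 8.299 L

8.30 L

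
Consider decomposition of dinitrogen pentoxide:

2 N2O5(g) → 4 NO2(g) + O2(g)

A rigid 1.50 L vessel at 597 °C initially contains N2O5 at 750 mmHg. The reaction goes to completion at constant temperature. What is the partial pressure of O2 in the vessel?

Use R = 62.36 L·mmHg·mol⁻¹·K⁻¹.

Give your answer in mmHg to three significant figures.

n(N2O5)₀ = PV/RT = (750 × 1.50) / (62.36 × 870.15) = 0.02073 mol
n(O2) = (1/2) × 0.02073 = 0.01036 mol
P(O2) = nRT/V = 0.01036 × 62.36 × 870.15 / 1.50 = 374.8 mmHg

375 mmHg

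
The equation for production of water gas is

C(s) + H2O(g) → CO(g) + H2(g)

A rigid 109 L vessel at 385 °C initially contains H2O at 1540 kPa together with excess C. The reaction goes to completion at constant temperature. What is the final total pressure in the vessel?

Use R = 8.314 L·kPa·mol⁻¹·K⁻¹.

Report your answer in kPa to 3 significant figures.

Rigid vessel, constant T ⇒ P scales with total gas moles (1 → 2).
P_final = (2/1) × 1540 = 3080 kPa

3080 kPa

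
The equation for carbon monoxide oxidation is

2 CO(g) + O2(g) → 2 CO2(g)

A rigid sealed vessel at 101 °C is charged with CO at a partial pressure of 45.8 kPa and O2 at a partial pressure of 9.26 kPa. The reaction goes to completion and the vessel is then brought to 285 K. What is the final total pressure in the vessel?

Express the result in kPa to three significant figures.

34.9 kPa

With V and T fixed, P_i ∝ n_i, so the mole ratios apply directly to partial pressures at 101 °C.
P(O2) required for 45.8 kPa of CO = (1/2) × 45.8 = 22.90 kPa; available 9.26 kPa, so O2 is limiting.
P(CO) remaining = 45.8 − (2/1) × 9.26 = 27.28 kPa
P(gaseous products) = (2)/1 × 9.26 = 18.52 kPa
P_total at 101 °C = 27.28 + 18.52 = 45.80 kPa
Scaling to 285 K: P = 45.80 × 285/374.15 = 34.89 kPa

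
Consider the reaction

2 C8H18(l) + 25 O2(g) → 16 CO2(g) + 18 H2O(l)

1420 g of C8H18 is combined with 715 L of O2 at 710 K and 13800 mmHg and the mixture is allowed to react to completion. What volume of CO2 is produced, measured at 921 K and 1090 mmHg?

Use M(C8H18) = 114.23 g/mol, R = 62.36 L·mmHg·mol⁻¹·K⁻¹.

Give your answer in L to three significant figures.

n(C8H18) = 1420 / 114.23 = 12.43 mol
n(O2) = PV/RT = (13800 × 715) / (62.36 × 710) = 222.9 mol
For 12.43 mol C8H18, stoichiometry requires (25/2) × 12.43 = 155.4 mol O2; 222.9 mol is available, so C8H18 is limiting.
n(CO2) = (16/2) × 12.43 = 99.44 mol
V(CO2) = nRT/P = 99.44 × 62.36 × 921 / 1090 = 5240 L

5240 L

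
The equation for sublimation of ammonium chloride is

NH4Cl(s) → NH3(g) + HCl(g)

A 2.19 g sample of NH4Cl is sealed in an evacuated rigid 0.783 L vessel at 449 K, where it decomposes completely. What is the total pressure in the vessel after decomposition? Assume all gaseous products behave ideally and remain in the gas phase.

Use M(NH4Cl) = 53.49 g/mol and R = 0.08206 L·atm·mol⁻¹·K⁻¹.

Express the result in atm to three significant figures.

n(NH4Cl) = 2.19 / 53.49 = 0.04094 mol
n(gas produced) = (2/1) × 0.04094 = 0.08188 mol
P = nRT/V = 0.08188 × 0.08206 × 449 / 0.783 = 3.853 atm

3.85 atm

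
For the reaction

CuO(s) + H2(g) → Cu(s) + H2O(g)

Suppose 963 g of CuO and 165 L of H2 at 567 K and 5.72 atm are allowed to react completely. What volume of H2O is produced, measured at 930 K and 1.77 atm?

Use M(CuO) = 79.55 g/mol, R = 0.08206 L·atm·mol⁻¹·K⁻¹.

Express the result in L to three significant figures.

n(CuO) = 963 / 79.55 = 12.11 mol
n(H2) = PV/RT = (5.72 × 165) / (0.08206 × 567) = 20.28 mol
For 12.11 mol CuO, stoichiometry requires (1/1) × 12.11 = 12.11 mol H2; 20.28 mol is available, so CuO is limiting.
n(H2O) = (1/1) × 12.11 = 12.11 mol
V(H2O) = nRT/P = 12.11 × 0.08206 × 930 / 1.77 = 522.1 L

522 L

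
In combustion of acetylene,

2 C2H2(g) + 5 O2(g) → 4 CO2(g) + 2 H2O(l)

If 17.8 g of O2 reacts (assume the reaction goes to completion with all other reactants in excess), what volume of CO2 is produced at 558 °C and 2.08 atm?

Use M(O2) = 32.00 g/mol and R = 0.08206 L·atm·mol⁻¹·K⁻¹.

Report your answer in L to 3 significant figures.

14.6 L

n(O2) = 17.80 / 32.00 = 0.5563 mol
n(CO2) = (4/5) × 0.5563 = 0.4450 mol
V = nRT/P = 0.4450 × 0.08206 × 831.15 / 2.08 = 14.59 L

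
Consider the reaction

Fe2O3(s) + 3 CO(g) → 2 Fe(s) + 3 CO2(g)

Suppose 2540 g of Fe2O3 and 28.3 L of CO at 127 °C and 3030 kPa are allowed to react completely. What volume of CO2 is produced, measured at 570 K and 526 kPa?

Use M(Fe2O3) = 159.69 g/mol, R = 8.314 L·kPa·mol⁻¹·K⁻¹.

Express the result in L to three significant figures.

232 L

n(Fe2O3) = 2540 / 159.69 = 15.91 mol
n(CO) = PV/RT = (3030 × 28.3) / (8.314 × 400.15) = 25.77 mol
For 15.91 mol Fe2O3, stoichiometry requires (3/1) × 15.91 = 47.73 mol CO; 25.77 mol is available, so CO is limiting.
n(CO2) = (3/3) × 25.77 = 25.77 mol
V(CO2) = nRT/P = 25.77 × 8.314 × 570 / 526 = 232.2 L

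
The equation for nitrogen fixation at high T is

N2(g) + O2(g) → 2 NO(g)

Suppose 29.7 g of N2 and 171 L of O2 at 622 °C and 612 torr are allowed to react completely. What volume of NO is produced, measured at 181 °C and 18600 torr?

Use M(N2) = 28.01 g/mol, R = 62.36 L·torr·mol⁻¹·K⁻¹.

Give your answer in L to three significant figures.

n(N2) = 29.7 / 28.01 = 1.060 mol
n(O2) = PV/RT = (612 × 171) / (62.36 × 895.15) = 1.875 mol
For 1.060 mol N2, stoichiometry requires (1/1) × 1.060 = 1.060 mol O2; 1.875 mol is available, so N2 is limiting.
n(NO) = (2/1) × 1.060 = 2.120 mol
V(NO) = nRT/P = 2.120 × 62.36 × 454.15 / 18600 = 3.228 L

3.23 L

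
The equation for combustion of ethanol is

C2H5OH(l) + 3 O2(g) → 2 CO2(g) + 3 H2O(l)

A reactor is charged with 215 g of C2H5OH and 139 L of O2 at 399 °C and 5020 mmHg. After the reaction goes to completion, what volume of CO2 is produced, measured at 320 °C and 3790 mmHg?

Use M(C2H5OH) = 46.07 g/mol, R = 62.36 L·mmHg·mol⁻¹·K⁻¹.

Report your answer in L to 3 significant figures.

91.1 L

n(C2H5OH) = 215 / 46.07 = 4.667 mol
n(O2) = PV/RT = (5020 × 139) / (62.36 × 672.15) = 16.65 mol
For 4.667 mol C2H5OH, stoichiometry requires (3/1) × 4.667 = 14.00 mol O2; 16.65 mol is available, so C2H5OH is limiting.
n(CO2) = (2/1) × 4.667 = 9.334 mol
V(CO2) = nRT/P = 9.334 × 62.36 × 593.15 / 3790 = 91.10 L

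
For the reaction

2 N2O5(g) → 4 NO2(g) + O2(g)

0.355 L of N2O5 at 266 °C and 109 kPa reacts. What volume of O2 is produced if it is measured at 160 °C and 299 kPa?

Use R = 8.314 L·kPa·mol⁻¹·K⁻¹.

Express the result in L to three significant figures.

0.0520 L

n(N2O5) = PV/RT = (109 × 0.355) / (8.314 × 539.15) = 0.008632 mol
n(O2) = (1/2) × 0.008632 = 0.004316 mol
V = nRT/P = 0.004316 × 8.314 × 433.15 / 299 = 0.05198 L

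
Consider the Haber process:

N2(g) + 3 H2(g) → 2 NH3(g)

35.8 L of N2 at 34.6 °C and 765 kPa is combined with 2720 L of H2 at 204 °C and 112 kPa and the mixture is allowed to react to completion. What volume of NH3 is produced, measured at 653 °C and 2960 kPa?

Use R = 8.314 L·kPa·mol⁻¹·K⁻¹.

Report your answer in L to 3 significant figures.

55.7 L

n(N2) = PV/RT = (765 × 35.8) / (8.314 × 307.75) = 10.70 mol
n(H2) = PV/RT = (112 × 2720) / (8.314 × 477.15) = 76.79 mol
For 10.70 mol N2, stoichiometry requires (3/1) × 10.70 = 32.10 mol H2; 76.79 mol is available, so N2 is limiting.
n(NH3) = (2/1) × 10.70 = 21.40 mol
V(NH3) = nRT/P = 21.40 × 8.314 × 926.15 / 2960 = 55.67 L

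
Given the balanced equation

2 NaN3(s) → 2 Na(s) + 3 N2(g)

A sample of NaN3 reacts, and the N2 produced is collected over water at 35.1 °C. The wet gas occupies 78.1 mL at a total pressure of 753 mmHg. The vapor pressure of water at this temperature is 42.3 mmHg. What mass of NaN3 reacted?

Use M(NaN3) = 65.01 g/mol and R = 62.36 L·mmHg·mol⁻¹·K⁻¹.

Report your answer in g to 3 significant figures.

P(N2) = 753 − 42.3 = 710.7 mmHg
n(N2) = PV/RT = (710.7 × 0.07810) / (62.36 × 308.25) = 0.002888 mol
n(NaN3) = (2/3) × 0.002888 = 0.001925 mol
m(NaN3) = 0.001925 × 65.01 = 0.1251 g

0.125 g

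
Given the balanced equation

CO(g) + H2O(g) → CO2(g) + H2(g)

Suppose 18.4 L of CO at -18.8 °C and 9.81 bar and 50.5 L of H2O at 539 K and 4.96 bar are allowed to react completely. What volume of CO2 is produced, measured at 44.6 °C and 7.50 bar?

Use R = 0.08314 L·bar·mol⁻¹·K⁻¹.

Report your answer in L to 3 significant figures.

n(CO) = PV/RT = (9.81 × 18.4) / (0.08314 × 254.35) = 8.536 mol
n(H2O) = PV/RT = (4.96 × 50.5) / (0.08314 × 539) = 5.590 mol
For 8.536 mol CO, stoichiometry requires (1/1) × 8.536 = 8.536 mol H2O; 5.590 mol is available, so H2O is limiting.
n(CO2) = (1/1) × 5.590 = 5.590 mol
V(CO2) = nRT/P = 5.590 × 0.08314 × 317.75 / 7.50 = 19.69 L

19.7 L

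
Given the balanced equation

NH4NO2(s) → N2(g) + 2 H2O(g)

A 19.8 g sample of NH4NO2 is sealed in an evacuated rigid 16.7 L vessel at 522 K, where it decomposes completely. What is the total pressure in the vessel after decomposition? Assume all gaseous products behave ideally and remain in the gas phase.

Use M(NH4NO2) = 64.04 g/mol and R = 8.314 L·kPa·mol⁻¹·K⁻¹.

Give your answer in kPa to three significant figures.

n(NH4NO2) = 19.8 / 64.04 = 0.3092 mol
n(gas produced) = (3/1) × 0.3092 = 0.9276 mol
P = nRT/V = 0.9276 × 8.314 × 522 / 16.7 = 241.1 kPa

241 kPa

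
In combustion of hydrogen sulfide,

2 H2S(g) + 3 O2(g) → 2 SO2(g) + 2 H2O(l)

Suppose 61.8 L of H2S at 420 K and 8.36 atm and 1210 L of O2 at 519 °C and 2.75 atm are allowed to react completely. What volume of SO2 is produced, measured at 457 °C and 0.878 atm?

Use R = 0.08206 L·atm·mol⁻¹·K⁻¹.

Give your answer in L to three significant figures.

n(H2S) = PV/RT = (8.36 × 61.8) / (0.08206 × 420) = 14.99 mol
n(O2) = PV/RT = (2.75 × 1210) / (0.08206 × 792.15) = 51.19 mol
For 14.99 mol H2S, stoichiometry requires (3/2) × 14.99 = 22.48 mol O2; 51.19 mol is available, so H2S is limiting.
n(SO2) = (2/2) × 14.99 = 14.99 mol
V(SO2) = nRT/P = 14.99 × 0.08206 × 730.15 / 0.878 = 1023 L

1020 L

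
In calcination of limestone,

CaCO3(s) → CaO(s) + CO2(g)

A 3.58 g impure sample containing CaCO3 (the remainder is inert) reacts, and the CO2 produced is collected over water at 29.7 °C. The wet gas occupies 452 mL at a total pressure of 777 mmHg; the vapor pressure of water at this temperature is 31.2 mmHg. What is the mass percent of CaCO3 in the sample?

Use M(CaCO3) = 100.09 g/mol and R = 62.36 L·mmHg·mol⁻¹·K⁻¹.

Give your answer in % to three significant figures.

49.9 %

P(CO2) = 777 − 31.2 = 745.8 mmHg
n(CO2) = PV/RT = (745.8 × 0.4520) / (62.36 × 302.85) = 0.01785 mol
n(CaCO3) = (1/1) × 0.01785 = 0.01785 mol
m(CaCO3) = 0.01785 × 100.09 = 1.787 g
%CaCO3 = 1.787 / 3.58 × 100 = 49.92%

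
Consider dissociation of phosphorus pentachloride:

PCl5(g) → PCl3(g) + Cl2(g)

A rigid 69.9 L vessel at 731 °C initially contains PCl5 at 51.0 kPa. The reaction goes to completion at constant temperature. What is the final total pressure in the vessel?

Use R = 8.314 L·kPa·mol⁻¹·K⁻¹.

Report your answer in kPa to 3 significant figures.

Since T and V are fixed, P_final/P_initial = n_final/n_initial = 2/1.
P_final = (2/1) × 51.0 = 102.0 kPa

102 kPa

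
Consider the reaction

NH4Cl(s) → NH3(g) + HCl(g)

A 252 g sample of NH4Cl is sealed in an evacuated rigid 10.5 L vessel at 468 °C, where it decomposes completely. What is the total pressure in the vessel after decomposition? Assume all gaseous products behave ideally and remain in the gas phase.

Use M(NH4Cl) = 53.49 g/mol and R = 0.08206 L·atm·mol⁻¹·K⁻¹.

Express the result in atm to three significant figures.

54.6 atm

n(NH4Cl) = 252 / 53.49 = 4.711 mol
n(gas produced) = (2/1) × 4.711 = 9.422 mol
P = nRT/V = 9.422 × 0.08206 × 741.15 / 10.5 = 54.57 atm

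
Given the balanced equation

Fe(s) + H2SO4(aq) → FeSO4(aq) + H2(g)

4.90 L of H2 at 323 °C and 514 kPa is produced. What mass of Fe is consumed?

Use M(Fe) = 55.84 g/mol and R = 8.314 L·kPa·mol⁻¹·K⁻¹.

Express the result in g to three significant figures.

n(H2) = PV/RT = (514 × 4.90) / (8.314 × 596.15) = 0.5082 mol
n(Fe) = (1/1) × 0.5082 = 0.5082 mol
m(Fe) = 0.5082 × 55.84 = 28.38 g

28.4 g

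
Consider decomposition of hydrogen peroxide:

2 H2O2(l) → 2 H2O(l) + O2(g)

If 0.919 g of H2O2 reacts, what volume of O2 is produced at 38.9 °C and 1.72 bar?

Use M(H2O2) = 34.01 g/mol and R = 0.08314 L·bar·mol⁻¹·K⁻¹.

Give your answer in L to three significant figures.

n(H2O2) = 0.9190 / 34.01 = 0.02702 mol
n(O2) = (1/2) × 0.02702 = 0.01351 mol
V = nRT/P = 0.01351 × 0.08314 × 312.05 / 1.72 = 0.2038 L

0.204 L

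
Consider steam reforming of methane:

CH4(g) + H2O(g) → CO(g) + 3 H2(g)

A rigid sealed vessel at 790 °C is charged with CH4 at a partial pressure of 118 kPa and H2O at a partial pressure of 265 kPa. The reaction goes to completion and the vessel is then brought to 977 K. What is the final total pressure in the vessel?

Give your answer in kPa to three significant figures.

569 kPa

Because the vessel is rigid and T is held at 790 °C, work the stoichiometry in partial pressures (P_i = n_iRT/V).
P(H2O) required for 118 kPa of CH4 = (1/1) × 118 = 118.0 kPa; available 265 kPa, so CH4 is limiting.
P(H2O) remaining = 265 − (1/1) × 118 = 147.0 kPa
P(gaseous products) = (1+3)/1 × 118 = 472.0 kPa
P_total at 790 °C = 147.0 + 472.0 = 619.0 kPa
Scaling to 977 K: P = 619.0 × 977/1063.15 = 568.8 kPa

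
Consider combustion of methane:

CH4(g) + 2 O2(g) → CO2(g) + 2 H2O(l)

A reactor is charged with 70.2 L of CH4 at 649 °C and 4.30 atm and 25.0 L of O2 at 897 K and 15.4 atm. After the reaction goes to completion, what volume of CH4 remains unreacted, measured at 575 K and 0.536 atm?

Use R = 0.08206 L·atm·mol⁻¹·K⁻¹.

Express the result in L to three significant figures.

121 L

n(CH4) = PV/RT = (4.30 × 70.2) / (0.08206 × 922.15) = 3.989 mol
n(O2) = PV/RT = (15.4 × 25.0) / (0.08206 × 897) = 5.230 mol
For 3.989 mol CH4, stoichiometry requires (2/1) × 3.989 = 7.978 mol O2; 5.230 mol is available, so O2 is limiting.
n(CH4) consumed = (1/2) × 5.230 = 2.615 mol; remaining = 3.989 − 2.615 = 1.374 mol
V(CH4) = nRT/P = 1.374 × 0.08206 × 575 / 0.536 = 121.0 L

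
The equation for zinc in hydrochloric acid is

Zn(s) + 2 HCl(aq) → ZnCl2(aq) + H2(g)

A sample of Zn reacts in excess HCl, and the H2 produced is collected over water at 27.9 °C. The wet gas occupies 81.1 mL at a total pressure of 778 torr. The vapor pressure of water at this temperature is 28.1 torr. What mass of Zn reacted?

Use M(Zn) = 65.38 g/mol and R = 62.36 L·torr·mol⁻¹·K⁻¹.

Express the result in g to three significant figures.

0.212 g

P(H2) = 778 − 28.1 = 749.9 torr
n(H2) = PV/RT = (749.9 × 0.08110) / (62.36 × 301.05) = 0.003240 mol
n(Zn) = (1/1) × 0.003240 = 0.003240 mol
m(Zn) = 0.003240 × 65.38 = 0.2118 g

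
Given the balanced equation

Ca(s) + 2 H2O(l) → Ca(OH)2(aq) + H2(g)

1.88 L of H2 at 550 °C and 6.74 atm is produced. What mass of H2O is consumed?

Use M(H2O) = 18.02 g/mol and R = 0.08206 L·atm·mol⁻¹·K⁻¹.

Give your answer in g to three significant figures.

6.76 g

n(H2) = PV/RT = (6.74 × 1.88) / (0.08206 × 823.15) = 0.1876 mol
n(H2O) = (2/1) × 0.1876 = 0.3752 mol
m(H2O) = 0.3752 × 18.02 = 6.761 g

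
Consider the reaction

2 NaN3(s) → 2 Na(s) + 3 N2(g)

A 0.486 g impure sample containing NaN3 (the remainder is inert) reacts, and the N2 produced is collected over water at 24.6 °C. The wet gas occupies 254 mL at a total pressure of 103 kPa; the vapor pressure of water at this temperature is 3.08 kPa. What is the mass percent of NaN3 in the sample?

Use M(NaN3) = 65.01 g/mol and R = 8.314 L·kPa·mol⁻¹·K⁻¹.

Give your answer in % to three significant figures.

P(N2) = 103 − 3.08 = 99.92 kPa
n(N2) = PV/RT = (99.92 × 0.2540) / (8.314 × 297.75) = 0.01025 mol
n(NaN3) = (2/3) × 0.01025 = 0.006833 mol
m(NaN3) = 0.006833 × 65.01 = 0.4442 g
%NaN3 = 0.4442 / 0.486 × 100 = 91.40%

91.4 %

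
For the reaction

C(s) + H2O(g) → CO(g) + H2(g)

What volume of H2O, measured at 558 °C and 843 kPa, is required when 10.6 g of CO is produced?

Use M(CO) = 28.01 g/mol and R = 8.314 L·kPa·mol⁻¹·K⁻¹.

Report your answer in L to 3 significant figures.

3.10 L

n(CO) = 10.60 / 28.01 = 0.3784 mol
n(H2O) = (1/1) × 0.3784 = 0.3784 mol
V = nRT/P = 0.3784 × 8.314 × 831.15 / 843 = 3.102 L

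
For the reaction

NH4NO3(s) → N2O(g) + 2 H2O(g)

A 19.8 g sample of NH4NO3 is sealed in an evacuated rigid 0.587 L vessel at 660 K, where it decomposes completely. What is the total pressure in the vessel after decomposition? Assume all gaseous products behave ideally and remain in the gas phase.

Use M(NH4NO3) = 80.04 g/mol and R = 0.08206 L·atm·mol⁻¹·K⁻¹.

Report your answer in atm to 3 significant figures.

n(NH4NO3) = 19.8 / 80.04 = 0.2474 mol
n(gas produced) = (3/1) × 0.2474 = 0.7422 mol
P = nRT/V = 0.7422 × 0.08206 × 660 / 0.587 = 68.48 atm

68.5 atm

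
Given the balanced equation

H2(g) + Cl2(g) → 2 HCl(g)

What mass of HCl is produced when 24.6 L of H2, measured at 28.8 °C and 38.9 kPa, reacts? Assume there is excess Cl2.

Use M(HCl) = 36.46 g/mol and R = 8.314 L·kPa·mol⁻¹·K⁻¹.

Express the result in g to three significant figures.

27.8 g

n(H2) = PV/RT = (38.9 × 24.6) / (8.314 × 301.95) = 0.3812 mol
n(HCl) = (2/1) × 0.3812 = 0.7624 mol
m(HCl) = 0.7624 × 36.46 = 27.80 g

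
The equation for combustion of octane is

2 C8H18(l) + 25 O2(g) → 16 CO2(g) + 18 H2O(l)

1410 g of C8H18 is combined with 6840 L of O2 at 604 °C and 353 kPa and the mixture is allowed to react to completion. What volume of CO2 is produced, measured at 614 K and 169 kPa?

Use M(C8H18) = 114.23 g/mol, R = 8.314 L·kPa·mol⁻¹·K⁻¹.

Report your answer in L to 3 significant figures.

2980 L

n(C8H18) = 1410 / 114.23 = 12.34 mol
n(O2) = PV/RT = (353 × 6840) / (8.314 × 877.15) = 331.1 mol
For 12.34 mol C8H18, stoichiometry requires (25/2) × 12.34 = 154.2 mol O2; 331.1 mol is available, so C8H18 is limiting.
n(CO2) = (16/2) × 12.34 = 98.72 mol
V(CO2) = nRT/P = 98.72 × 8.314 × 614 / 169 = 2982 L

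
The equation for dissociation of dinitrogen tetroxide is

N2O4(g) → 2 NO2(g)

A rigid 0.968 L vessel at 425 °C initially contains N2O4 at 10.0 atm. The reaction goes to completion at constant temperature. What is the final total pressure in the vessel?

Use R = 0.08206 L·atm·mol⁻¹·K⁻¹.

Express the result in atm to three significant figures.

Rigid vessel, constant T ⇒ P scales with total gas moles (1 → 2).
P_final = (2/1) × 10.0 = 20.00 atm

20.0 atm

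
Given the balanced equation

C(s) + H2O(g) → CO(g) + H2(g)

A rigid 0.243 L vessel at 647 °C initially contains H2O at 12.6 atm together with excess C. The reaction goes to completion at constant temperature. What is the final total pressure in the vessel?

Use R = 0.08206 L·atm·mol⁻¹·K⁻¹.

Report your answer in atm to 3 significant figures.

Rigid vessel, constant T ⇒ P scales with total gas moles (1 → 2).
P_final = (2/1) × 12.6 = 25.20 atm

25.2 atm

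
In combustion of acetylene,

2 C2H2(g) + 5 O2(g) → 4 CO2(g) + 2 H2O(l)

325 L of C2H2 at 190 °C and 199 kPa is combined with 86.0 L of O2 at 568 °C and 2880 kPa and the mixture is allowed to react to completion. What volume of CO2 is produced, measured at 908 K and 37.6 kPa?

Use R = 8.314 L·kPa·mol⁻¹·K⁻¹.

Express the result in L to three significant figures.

n(C2H2) = PV/RT = (199 × 325) / (8.314 × 463.15) = 16.80 mol
n(O2) = PV/RT = (2880 × 86.0) / (8.314 × 841.15) = 35.42 mol
For 16.80 mol C2H2, stoichiometry requires (5/2) × 16.80 = 42.00 mol O2; 35.42 mol is available, so O2 is limiting.
n(CO2) = (4/5) × 35.42 = 28.34 mol
V(CO2) = nRT/P = 28.34 × 8.314 × 908 / 37.6 = 5690 L

5690 L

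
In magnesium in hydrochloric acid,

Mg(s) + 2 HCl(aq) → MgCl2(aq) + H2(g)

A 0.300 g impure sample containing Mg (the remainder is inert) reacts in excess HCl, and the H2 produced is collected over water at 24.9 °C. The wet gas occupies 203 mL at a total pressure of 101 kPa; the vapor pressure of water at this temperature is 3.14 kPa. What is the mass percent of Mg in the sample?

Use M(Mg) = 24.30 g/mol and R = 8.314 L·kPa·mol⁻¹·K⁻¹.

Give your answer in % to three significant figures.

64.9 %

P(H2) = 101 − 3.14 = 97.86 kPa
n(H2) = PV/RT = (97.86 × 0.2030) / (8.314 × 298.05) = 0.008017 mol
n(Mg) = (1/1) × 0.008017 = 0.008017 mol
m(Mg) = 0.008017 × 24.30 = 0.1948 g
%Mg = 0.1948 / 0.300 × 100 = 64.93%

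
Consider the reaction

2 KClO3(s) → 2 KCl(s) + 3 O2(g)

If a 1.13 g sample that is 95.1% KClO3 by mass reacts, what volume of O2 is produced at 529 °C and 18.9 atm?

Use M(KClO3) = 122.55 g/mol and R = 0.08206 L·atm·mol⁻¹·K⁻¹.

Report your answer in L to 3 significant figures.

mass of KClO3 = 1.13 × 95.1/100 = 1.075 g
n(KClO3) = 1.075 / 122.55 = 0.008772 mol
n(O2) = (3/2) × 0.008772 = 0.01316 mol
V = nRT/P = 0.01316 × 0.08206 × 802.15 / 18.9 = 0.04583 L

0.0458 L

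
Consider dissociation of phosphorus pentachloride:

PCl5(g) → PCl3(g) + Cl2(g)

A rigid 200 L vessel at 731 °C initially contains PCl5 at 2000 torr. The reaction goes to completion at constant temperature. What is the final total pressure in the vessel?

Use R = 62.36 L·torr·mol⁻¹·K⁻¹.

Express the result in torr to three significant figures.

4000 torr

Rigid vessel, constant T ⇒ P scales with total gas moles (1 → 2).
P_final = (2/1) × 2000 = 4000 torr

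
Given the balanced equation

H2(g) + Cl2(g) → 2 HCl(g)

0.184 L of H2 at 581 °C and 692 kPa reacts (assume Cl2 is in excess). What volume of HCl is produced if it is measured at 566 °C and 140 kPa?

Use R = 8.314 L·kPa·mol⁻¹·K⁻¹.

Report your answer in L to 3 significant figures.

1.79 L

n(H2) = PV/RT = (692 × 0.184) / (8.314 × 854.15) = 0.01793 mol
n(HCl) = (2/1) × 0.01793 = 0.03586 mol
V = nRT/P = 0.03586 × 8.314 × 839.15 / 140 = 1.787 L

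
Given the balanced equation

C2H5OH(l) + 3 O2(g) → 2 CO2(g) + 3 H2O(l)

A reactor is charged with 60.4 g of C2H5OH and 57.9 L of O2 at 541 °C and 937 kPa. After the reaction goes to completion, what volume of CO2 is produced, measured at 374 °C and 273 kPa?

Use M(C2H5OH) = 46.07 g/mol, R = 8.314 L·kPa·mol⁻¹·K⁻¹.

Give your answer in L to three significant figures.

n(C2H5OH) = 60.4 / 46.07 = 1.311 mol
n(O2) = PV/RT = (937 × 57.9) / (8.314 × 814.15) = 8.015 mol
For 1.311 mol C2H5OH, stoichiometry requires (3/1) × 1.311 = 3.933 mol O2; 8.015 mol is available, so C2H5OH is limiting.
n(CO2) = (2/1) × 1.311 = 2.622 mol
V(CO2) = nRT/P = 2.622 × 8.314 × 647.15 / 273 = 51.68 L

51.7 L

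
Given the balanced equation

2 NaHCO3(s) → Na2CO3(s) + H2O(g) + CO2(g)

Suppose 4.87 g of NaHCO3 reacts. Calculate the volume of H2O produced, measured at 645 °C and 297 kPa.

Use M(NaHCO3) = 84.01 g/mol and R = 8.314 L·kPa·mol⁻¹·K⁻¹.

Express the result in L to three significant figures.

n(NaHCO3) = 4.870 / 84.01 = 0.05797 mol
n(H2O) = (1/2) × 0.05797 = 0.02899 mol
V = nRT/P = 0.02899 × 8.314 × 918.15 / 297 = 0.7451 L

0.745 L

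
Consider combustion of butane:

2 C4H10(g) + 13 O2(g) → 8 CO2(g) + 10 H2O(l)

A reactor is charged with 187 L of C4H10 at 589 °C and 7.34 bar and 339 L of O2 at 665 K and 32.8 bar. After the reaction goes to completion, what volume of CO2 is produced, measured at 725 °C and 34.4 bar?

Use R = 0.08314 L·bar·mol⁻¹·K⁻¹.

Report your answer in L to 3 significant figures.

185 L

n(C4H10) = PV/RT = (7.34 × 187) / (0.08314 × 862.15) = 19.15 mol
n(O2) = PV/RT = (32.8 × 339) / (0.08314 × 665) = 201.1 mol
For 19.15 mol C4H10, stoichiometry requires (13/2) × 19.15 = 124.5 mol O2; 201.1 mol is available, so C4H10 is limiting.
n(CO2) = (8/2) × 19.15 = 76.60 mol
V(CO2) = nRT/P = 76.60 × 0.08314 × 998.15 / 34.4 = 184.8 L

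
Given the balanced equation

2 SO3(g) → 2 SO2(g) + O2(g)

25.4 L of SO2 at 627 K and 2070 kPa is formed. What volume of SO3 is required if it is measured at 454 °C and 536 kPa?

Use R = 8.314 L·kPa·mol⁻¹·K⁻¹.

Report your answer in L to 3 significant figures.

n(SO2) = PV/RT = (2070 × 25.4) / (8.314 × 627) = 10.09 mol
n(SO3) = (2/2) × 10.09 = 10.09 mol
V = nRT/P = 10.09 × 8.314 × 727.15 / 536 = 113.8 L

114 L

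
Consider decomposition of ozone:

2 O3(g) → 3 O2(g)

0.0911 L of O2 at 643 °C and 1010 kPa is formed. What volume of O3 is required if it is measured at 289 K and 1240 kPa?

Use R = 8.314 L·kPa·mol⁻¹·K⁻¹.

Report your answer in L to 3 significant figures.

0.0156 L

n(O2) = PV/RT = (1010 × 0.0911) / (8.314 × 916.15) = 0.01208 mol
n(O3) = (2/3) × 0.01208 = 0.008053 mol
V = nRT/P = 0.008053 × 8.314 × 289 / 1240 = 0.01560 L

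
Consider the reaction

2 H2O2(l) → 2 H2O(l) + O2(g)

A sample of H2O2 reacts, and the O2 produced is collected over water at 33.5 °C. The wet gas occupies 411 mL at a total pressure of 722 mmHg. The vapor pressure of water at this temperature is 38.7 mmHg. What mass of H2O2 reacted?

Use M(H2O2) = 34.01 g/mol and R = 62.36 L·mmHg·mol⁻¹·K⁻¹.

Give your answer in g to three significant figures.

P(O2) = 722 − 38.7 = 683.3 mmHg
n(O2) = PV/RT = (683.3 × 0.4110) / (62.36 × 306.65) = 0.01469 mol
n(H2O2) = (2/1) × 0.01469 = 0.02938 mol
m(H2O2) = 0.02938 × 34.01 = 0.9992 g

0.999 g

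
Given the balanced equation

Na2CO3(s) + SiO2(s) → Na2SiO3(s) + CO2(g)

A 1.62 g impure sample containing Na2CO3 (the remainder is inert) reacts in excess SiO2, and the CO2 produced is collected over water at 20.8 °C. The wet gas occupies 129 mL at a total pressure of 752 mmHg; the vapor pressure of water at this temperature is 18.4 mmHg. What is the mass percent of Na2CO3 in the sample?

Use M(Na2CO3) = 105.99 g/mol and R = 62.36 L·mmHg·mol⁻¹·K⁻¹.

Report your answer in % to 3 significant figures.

P(CO2) = 752 − 18.4 = 733.6 mmHg
n(CO2) = PV/RT = (733.6 × 0.1290) / (62.36 × 293.95) = 0.005163 mol
n(Na2CO3) = (1/1) × 0.005163 = 0.005163 mol
m(Na2CO3) = 0.005163 × 105.99 = 0.5472 g
%Na2CO3 = 0.5472 / 1.62 × 100 = 33.78%

33.8 %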